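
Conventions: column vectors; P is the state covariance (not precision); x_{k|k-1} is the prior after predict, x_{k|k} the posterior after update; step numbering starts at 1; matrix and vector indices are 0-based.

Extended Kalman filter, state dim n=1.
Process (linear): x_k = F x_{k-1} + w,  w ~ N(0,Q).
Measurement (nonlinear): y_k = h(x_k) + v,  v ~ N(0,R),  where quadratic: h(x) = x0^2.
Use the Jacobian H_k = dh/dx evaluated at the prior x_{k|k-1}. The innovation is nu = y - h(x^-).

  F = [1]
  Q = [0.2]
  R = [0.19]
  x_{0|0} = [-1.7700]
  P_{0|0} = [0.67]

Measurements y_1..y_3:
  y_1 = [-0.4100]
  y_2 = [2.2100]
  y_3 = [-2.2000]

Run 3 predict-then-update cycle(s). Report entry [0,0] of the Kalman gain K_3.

K[0,0] = -0.3025

step 1: x^-=[-1.7700]  P^-=[0.8700]  H_jac=[-3.5400]  S=[11.0925]  K=[-0.2776]  nu=[-3.5429]  x^+=[-0.7863]  P^+=[0.0149]
step 2: x^-=[-0.7863]  P^-=[0.2149]  H_jac=[-1.5726]  S=[0.7215]  K=[-0.4684]  nu=[1.5917]  x^+=[-1.5319]  P^+=[0.0566]
step 3: x^-=[-1.5319]  P^-=[0.2566]  H_jac=[-3.0638]  S=[2.5986]  K=[-0.3025]  nu=[-4.5467]  x^+=[-0.1564]  P^+=[0.0188]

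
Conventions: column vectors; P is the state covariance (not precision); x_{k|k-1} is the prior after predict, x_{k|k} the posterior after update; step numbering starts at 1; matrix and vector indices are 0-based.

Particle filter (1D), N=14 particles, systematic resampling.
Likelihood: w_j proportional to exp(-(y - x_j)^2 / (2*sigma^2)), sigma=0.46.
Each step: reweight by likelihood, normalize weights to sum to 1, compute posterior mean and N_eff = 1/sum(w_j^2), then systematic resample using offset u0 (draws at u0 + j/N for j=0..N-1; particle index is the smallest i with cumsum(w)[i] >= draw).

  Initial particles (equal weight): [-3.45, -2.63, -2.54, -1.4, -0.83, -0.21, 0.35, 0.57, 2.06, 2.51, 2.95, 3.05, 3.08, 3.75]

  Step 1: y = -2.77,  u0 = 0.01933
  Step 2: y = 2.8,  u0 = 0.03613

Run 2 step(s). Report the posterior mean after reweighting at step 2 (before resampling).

post_mean = -2.5483

step 1: w=[0.1535, 0.4370, 0.4040, 0.0054, 0.0001, 0.0000, 0.0000, 0.0000, 0.0000, 0.0000, 0.0000, 0.0000, 0.0000, 0.0000]  mean=-2.7127  Neff=2.6470  idx=[0, 0, 1, 1, 1, 1, 1, 1, 2, 2, 2, 2, 2, 2]
step 2: w=[0.0000, 0.0000, 0.0153, 0.0153, 0.0153, 0.0153, 0.0153, 0.0153, 0.1513, 0.1513, 0.1513, 0.1513, 0.1513, 0.1513]  mean=-2.5483  Neff=7.2024  idx=[4, 8, 8, 9, 9, 9, 10, 10, 11, 11, 12, 12, 13, 13]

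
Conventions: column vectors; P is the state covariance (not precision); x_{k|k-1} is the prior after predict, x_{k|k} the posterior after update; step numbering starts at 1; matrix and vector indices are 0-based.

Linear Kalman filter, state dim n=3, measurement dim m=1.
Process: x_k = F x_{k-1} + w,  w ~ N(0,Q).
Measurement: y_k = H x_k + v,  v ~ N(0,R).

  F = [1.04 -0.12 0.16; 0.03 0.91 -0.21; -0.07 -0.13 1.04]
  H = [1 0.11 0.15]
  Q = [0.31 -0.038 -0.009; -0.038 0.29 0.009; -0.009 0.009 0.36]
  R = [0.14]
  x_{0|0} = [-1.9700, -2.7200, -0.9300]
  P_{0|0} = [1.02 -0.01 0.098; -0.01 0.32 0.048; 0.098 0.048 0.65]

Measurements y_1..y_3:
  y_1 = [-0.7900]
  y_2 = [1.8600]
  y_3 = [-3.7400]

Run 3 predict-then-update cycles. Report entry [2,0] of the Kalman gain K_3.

K[2,0] = 0.5800

step 1: x^-=[-1.8712, -2.3390, -0.4757]  P^-=[1.4677 -0.0851 0.1291; -0.0851 0.5644 -0.1210; 0.1291 -0.1210 1.0460]  S=[1.6541]  K=[0.8934; -0.0249; 0.1648]  nu=[1.4098]  x^+=[-0.6117, -2.3741, -0.2433]  P^+=[0.1476 -0.0483 -0.1145; -0.0483 0.5634 -0.1143; -0.1145 -0.1143 1.0011]
step 2: x^-=[-0.3902, -2.1277, 0.0984]  P^-=[0.4817 -0.1692 0.0558; -0.1692 0.8433 -0.3898; 0.0558 -0.3898 1.4997]  S=[0.6323]  K=[0.7456; -0.2133; 0.3762]  nu=[2.4695]  x^+=[1.4511, -2.6545, 1.0275]  P^+=[0.1302 -0.0686 -0.1216; -0.0686 0.8146 -0.3391; -0.1216 -0.3391 1.4102]
step 3: x^-=[1.9921, -2.5878, 1.3121]  P^-=[0.4883 -0.2669 0.1568; -0.2669 1.1542 -0.7267; 0.1568 -0.7267 2.0078]  S=[0.6518]  K=[0.7402; -0.3819; 0.5800]  nu=[-5.6442]  x^+=[-2.1859, -0.4321, -1.9618]  P^+=[0.1312 -0.0826 -0.1230; -0.0826 1.0591 -0.5823; -0.1230 -0.5823 1.7885]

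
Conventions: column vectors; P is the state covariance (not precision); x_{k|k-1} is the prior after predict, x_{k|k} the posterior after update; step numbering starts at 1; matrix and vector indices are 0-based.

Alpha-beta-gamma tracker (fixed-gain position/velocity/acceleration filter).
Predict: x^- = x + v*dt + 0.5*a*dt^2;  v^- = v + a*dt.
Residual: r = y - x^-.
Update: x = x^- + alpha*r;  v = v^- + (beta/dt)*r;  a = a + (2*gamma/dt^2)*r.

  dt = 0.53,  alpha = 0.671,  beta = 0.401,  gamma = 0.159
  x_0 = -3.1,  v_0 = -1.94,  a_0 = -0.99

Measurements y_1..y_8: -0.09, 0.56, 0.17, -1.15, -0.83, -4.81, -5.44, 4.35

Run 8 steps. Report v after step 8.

step 1: x_pred=-4.2672  r=4.1772  x^+=-1.4643  v^+=0.6958  a^+=3.7390
step 2: x_pred=-0.5704  r=1.1304  x^+=0.1881  v^+=3.5327  a^+=5.0186
step 3: x_pred=2.7653  r=-2.5953  x^+=1.0239  v^+=4.2290  a^+=2.0806
step 4: x_pred=3.5574  r=-4.7074  x^+=0.3987  v^+=1.7700  a^+=-3.2486
step 5: x_pred=0.8806  r=-1.7106  x^+=-0.2672  v^+=-1.2460  a^+=-5.1851
step 6: x_pred=-1.6558  r=-3.1542  x^+=-3.7723  v^+=-6.3806  a^+=-8.7559
step 7: x_pred=-8.3837  r=2.9437  x^+=-6.4085  v^+=-8.7939  a^+=-5.4233
step 8: x_pred=-11.8310  r=16.1810  x^+=-0.9735  v^+=0.5743  a^+=12.8947

v_post = 0.5743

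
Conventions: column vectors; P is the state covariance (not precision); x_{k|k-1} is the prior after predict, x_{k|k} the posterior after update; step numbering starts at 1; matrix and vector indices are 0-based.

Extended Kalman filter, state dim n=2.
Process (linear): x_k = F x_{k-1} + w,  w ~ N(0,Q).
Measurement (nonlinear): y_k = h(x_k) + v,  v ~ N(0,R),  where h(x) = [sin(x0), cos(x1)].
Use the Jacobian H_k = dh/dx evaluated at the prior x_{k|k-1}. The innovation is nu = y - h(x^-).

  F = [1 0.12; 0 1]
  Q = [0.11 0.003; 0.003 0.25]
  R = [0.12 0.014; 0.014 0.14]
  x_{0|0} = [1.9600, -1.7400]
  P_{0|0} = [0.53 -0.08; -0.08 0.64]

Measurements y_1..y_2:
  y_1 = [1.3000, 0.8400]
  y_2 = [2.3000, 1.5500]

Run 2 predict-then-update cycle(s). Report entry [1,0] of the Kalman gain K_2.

K[1,0] = -0.0769

step 1: x^-=[1.7512, -1.7400]  P^-=[0.6300 -0.0002; -0.0002 0.8900]  H_jac=[-0.1794 0.0000; 0.0000 0.9857]  S=[0.1403 0.0140; 0.0140 1.0048]  K=[-0.8069 0.0111; -0.0872 0.8744]  nu=[0.3162, 1.0084]  x^+=[1.5072, -0.8859]  P^+=[0.5388 -0.0099; -0.0099 0.1229]
step 2: x^-=[1.4009, -0.8859]  P^-=[0.6482 0.0079; 0.0079 0.3729]  H_jac=[0.1691 0.0000; 0.0000 0.7745]  S=[0.1385 0.0150; 0.0150 0.3637]  K=[0.7929 -0.0160; -0.0769 0.7973]  nu=[1.3144, 0.9174]  x^+=[2.4284, -0.2555]  P^+=[0.5614 0.0114; 0.0114 0.1427]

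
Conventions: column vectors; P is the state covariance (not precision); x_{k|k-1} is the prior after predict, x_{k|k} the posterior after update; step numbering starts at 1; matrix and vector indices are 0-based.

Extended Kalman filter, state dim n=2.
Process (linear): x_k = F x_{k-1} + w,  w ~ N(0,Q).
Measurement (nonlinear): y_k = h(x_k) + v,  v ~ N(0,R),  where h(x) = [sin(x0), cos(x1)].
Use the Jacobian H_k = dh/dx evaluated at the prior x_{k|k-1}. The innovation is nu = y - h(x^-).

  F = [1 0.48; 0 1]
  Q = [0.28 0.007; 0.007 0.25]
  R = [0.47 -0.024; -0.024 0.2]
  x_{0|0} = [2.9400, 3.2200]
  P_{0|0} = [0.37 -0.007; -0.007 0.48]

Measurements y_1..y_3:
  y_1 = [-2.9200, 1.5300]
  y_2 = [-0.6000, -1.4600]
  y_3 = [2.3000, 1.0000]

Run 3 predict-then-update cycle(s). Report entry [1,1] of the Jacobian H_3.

H_jac[1,1] = -0.0190

step 1: x^-=[4.4856, 3.2200]  P^-=[0.7539 0.2304; 0.2304 0.7300]  H_jac=[-0.2248 0.0000; 0.0000 0.0783]  S=[0.5081 -0.0281; -0.0281 0.2045]  K=[-0.3312 0.0428; -0.0872 0.2677]  nu=[-1.9456, 2.5269]  x^+=[5.2382, 4.0660]  P^+=[0.6970 0.2108; 0.2108 0.7102]
step 2: x^-=[7.1899, 4.0660]  P^-=[1.3429 0.5587; 0.5587 0.9602]  H_jac=[0.6163 0.0000; 0.0000 0.7983]  S=[0.9801 0.2509; 0.2509 0.8118]  K=[0.7643 0.3131; 0.1191 0.9073]  nu=[-1.3875, -0.8577]  x^+=[5.8608, 3.1226]  P^+=[0.5707 0.0555; 0.0555 0.2237]
step 3: x^-=[7.3597, 3.1226]  P^-=[0.9555 0.1699; 0.1699 0.4737]  H_jac=[0.4744 0.0000; 0.0000 -0.0190]  S=[0.6851 -0.0255; -0.0255 0.2002]  K=[0.6642 0.0686; 0.1165 -0.0301]  nu=[1.4197, 1.9998]  x^+=[8.4399, 3.2277]  P^+=[0.6546 0.1170; 0.1170 0.4641]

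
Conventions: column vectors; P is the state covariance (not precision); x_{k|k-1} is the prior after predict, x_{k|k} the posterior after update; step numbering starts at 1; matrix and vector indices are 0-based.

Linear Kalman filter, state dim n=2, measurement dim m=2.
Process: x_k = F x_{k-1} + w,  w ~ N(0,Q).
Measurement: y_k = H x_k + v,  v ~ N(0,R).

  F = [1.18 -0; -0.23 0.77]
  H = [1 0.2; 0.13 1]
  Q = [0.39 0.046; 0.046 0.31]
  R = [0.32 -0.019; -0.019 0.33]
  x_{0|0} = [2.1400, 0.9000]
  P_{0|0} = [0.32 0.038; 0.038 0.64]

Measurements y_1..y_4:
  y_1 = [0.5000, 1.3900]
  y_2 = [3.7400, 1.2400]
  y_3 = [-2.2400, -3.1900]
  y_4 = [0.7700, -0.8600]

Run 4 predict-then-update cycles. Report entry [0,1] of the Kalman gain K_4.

K[0,1] = -0.0553

step 1: x^-=[2.5252, 0.2008]  P^-=[0.8356 -0.0063; -0.0063 0.6929]  S=[1.1808 0.2217; 0.2217 1.0354]  K=[0.7169 -0.0547; -0.0141 0.6715]  nu=[-2.0654, 0.8609]  x^+=[0.9975, 0.8079]  P^+=[0.2431 -0.0633; -0.0633 0.2301]
step 2: x^-=[1.1771, 0.3927]  P^-=[0.7285 -0.0775; -0.0775 0.4817]  S=[1.0368 0.0926; 0.0926 0.8039]  K=[0.6929 -0.0583; -0.0345 0.5907]  nu=[2.4844, 0.6943]  x^+=[2.8580, 0.7170]  P^+=[0.2354 -0.0630; -0.0630 0.2038]
step 3: x^-=[3.3725, -0.1053]  P^-=[0.7178 -0.0752; -0.0752 0.4656]  S=[1.0264 0.0903; 0.0903 0.7882]  K=[0.6897 -0.0560; -0.0337 0.5822]  nu=[-5.5914, -3.5232]  x^+=[-0.2864, -1.9678]  P^+=[0.2342 -0.0620; -0.0620 0.2008]
step 4: x^-=[-0.3380, -1.4493]  P^-=[0.7160 -0.0739; -0.0739 0.4634]  S=[1.0250 0.0909; 0.0909 0.7863]  K=[0.6891 -0.0553; -0.0332 0.5810]  nu=[1.3978, 0.6332]  x^+=[0.5902, -1.1278]  P^+=[0.2339 -0.0617; -0.0617 0.2004]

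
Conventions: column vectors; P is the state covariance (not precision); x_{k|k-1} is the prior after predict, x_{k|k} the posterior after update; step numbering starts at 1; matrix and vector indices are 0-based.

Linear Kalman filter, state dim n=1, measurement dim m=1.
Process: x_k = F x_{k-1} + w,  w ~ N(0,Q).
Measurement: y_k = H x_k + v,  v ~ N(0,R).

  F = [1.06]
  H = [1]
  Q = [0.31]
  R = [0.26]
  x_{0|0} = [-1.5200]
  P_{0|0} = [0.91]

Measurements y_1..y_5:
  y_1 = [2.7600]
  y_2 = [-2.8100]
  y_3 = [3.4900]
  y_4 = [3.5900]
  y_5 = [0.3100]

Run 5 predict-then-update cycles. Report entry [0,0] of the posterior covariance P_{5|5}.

P_post[0,0] = 0.1714

step 1: x^-=[-1.6112]  P^-=[1.3325]  S=[1.5925]  K=[0.8367]  nu=[4.3712]  x^+=[2.0463]  P^+=[0.2176]
step 2: x^-=[2.1691]  P^-=[0.5544]  S=[0.8144]  K=[0.6808]  nu=[-4.9791]  x^+=[-1.2205]  P^+=[0.1770]
step 3: x^-=[-1.2937]  P^-=[0.5089]  S=[0.7689]  K=[0.6618]  nu=[4.7837]  x^+=[1.8724]  P^+=[0.1721]
step 4: x^-=[1.9847]  P^-=[0.5033]  S=[0.7633]  K=[0.6594]  nu=[1.6053]  x^+=[3.0432]  P^+=[0.1714]
step 5: x^-=[3.2258]  P^-=[0.5026]  S=[0.7626]  K=[0.6591]  nu=[-2.9158]  x^+=[1.3041]  P^+=[0.1714]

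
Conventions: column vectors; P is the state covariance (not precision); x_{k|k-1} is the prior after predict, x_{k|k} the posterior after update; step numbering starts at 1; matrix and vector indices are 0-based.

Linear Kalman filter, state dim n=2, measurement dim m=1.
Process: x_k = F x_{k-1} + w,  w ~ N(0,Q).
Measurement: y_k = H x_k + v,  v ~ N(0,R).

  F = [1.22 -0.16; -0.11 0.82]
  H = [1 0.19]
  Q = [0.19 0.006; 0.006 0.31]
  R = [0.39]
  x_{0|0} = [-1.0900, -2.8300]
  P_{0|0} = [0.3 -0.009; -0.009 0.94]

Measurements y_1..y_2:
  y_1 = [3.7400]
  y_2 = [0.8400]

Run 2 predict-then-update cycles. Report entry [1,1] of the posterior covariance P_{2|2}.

step 1: x^-=[-0.8770, -2.2007]  P^-=[0.6641 -0.1667; -0.1667 0.9473]  S=[1.0249]  K=[0.6170; 0.0129]  nu=[5.0351]  x^+=[2.2298, -2.1357]  P^+=[0.2739 -0.1749; -0.1749 0.9471]
step 2: x^-=[3.0621, -1.9965]  P^-=[0.6902 -0.3331; -0.3331 0.9817]  S=[0.9890]  K=[0.6338; -0.1482]  nu=[-1.8428]  x^+=[1.8941, -1.7235]  P^+=[0.2928 -0.2402; -0.2402 0.9600]

P_post[1,1] = 0.9600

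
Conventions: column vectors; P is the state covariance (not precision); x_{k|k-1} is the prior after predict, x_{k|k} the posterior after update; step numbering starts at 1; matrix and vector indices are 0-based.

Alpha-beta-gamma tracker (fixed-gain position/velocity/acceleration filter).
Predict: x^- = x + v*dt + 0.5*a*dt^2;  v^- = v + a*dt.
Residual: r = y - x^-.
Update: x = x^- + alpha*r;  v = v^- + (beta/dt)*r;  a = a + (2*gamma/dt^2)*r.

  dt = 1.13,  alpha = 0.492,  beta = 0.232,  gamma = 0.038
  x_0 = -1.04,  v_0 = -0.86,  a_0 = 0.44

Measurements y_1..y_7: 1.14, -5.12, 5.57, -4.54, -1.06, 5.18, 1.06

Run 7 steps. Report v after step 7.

step 1: x_pred=-1.7309  r=2.8709  x^+=-0.3184  v^+=0.2266  a^+=0.6109
step 2: x_pred=0.3277  r=-5.4477  x^+=-2.3526  v^+=-0.2016  a^+=0.2866
step 3: x_pred=-2.3973  r=7.9673  x^+=1.5226  v^+=1.7581  a^+=0.7608
step 4: x_pred=3.9950  r=-8.5350  x^+=-0.2042  v^+=0.8655  a^+=0.2528
step 5: x_pred=0.9353  r=-1.9953  x^+=-0.0464  v^+=0.7416  a^+=0.1341
step 6: x_pred=0.8772  r=4.3028  x^+=2.9942  v^+=1.7765  a^+=0.3902
step 7: x_pred=5.2508  r=-4.1908  x^+=3.1889  v^+=1.3570  a^+=0.1408

v_post = 1.3570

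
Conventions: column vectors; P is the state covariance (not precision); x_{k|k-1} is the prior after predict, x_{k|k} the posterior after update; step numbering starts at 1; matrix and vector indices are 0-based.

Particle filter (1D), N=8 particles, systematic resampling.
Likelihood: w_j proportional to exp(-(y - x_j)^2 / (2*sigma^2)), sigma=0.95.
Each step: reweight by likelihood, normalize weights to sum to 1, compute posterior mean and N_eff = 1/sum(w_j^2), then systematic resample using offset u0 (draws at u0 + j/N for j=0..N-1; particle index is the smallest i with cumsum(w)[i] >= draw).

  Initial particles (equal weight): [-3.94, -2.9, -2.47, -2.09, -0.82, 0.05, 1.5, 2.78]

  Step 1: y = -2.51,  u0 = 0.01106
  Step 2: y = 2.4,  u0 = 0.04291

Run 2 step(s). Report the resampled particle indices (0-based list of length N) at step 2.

step 1: w=[0.0953, 0.2720, 0.2956, 0.2684, 0.0608, 0.0078, 0.0000, 0.0000]  mean=-2.5048  Neff=4.0609  idx=[0, 1, 1, 2, 2, 2, 3, 3]
step 2: w=[0.0000, 0.0051, 0.0051, 0.0571, 0.0571, 0.0571, 0.4094, 0.4094]  mean=-2.1633  Neff=2.8989  idx=[3, 5, 6, 6, 6, 7, 7, 7]

resampled_idx = [3, 5, 6, 6, 6, 7, 7, 7]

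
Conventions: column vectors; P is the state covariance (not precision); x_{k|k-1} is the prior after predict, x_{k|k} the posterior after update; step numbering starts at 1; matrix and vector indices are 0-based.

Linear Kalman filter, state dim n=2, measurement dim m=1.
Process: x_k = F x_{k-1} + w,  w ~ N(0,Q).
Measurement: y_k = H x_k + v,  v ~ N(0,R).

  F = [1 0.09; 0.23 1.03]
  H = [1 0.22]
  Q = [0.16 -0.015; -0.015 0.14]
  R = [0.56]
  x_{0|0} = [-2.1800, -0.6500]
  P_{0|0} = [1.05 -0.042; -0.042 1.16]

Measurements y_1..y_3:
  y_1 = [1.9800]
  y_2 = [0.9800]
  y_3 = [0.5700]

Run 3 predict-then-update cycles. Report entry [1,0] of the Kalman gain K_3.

K[1,0] = 0.3550

step 1: x^-=[-2.2385, -1.1709]  P^-=[1.2118 0.2899; 0.2899 1.4063]  S=[1.9675]  K=[0.6484; 0.3046]  nu=[4.4761]  x^+=[0.6636, 0.1925]  P^+=[0.3848 -0.0986; -0.0986 1.2237]
step 2: x^-=[0.6809, 0.3509]  P^-=[0.5369 0.0833; 0.0833 1.4119]  S=[1.2019]  K=[0.4620; 0.3277]  nu=[0.2219]  x^+=[0.7834, 0.4236]  P^+=[0.2804 -0.0987; -0.0987 1.2828]
step 3: x^-=[0.8216, 0.6165]  P^-=[0.4330 0.0647; 0.0647 1.4690]  S=[1.0926]  K=[0.4094; 0.3550]  nu=[-0.3872]  x^+=[0.6631, 0.4791]  P^+=[0.2499 -0.0941; -0.0941 1.3313]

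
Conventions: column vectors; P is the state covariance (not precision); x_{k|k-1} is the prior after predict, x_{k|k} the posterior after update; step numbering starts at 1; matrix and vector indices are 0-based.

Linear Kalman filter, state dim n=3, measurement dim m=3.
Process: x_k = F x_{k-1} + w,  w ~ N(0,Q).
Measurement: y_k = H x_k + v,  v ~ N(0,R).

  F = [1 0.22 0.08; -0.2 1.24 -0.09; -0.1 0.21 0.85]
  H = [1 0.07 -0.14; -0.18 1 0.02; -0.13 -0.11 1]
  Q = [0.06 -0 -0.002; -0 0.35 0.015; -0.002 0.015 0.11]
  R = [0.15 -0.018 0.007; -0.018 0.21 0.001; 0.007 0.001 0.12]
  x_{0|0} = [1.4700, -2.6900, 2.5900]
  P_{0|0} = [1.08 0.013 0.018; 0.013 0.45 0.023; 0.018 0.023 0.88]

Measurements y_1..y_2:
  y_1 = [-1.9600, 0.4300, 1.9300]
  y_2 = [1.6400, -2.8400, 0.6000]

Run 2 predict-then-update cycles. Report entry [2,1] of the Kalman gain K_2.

step 1: x^-=[1.0854, -3.8627, 1.4896]  P^-=[1.1768 -0.0841 -0.0071; -0.0841 1.0813 0.1052; -0.0071 0.1052 0.7810]  S=[1.3356 -0.2543 -0.2519; -0.2543 1.3643 0.0408; -0.2519 0.0408 0.9103]  K=[0.8823 -0.0550 0.0809; 0.1407 0.8315 -0.0014; 0.0979 0.0818 0.8697]  nu=[-2.5665, 4.4583, 0.1566]  x^+=[-1.4114, -0.5170, 1.7390]  P^+=[0.1388 -0.0030 0.0335; -0.0030 0.1711 0.0201; 0.0335 0.0201 0.1117]
step 2: x^-=[-1.3861, -0.5154, 1.5107]  P^-=[0.2125 0.0125 0.0314; 0.0125 0.6178 0.0697; 0.0314 0.0697 0.2012]  S=[0.3611 -0.0094 -0.0171; -0.0094 0.8328 0.0045; -0.0171 0.0045 0.3092]  K=[0.5801 -0.0238 0.0402; 0.1467 0.7425 -0.0023; 0.0537 0.0790 0.6147]  nu=[3.2736, -2.6043, -1.1476]  x^+=[0.5288, -1.9660, 0.7751]  P^+=[0.0906 0.0005 0.0207; 0.0005 0.1530 0.0184; 0.0207 0.0184 0.0789]

K[2,1] = 0.0790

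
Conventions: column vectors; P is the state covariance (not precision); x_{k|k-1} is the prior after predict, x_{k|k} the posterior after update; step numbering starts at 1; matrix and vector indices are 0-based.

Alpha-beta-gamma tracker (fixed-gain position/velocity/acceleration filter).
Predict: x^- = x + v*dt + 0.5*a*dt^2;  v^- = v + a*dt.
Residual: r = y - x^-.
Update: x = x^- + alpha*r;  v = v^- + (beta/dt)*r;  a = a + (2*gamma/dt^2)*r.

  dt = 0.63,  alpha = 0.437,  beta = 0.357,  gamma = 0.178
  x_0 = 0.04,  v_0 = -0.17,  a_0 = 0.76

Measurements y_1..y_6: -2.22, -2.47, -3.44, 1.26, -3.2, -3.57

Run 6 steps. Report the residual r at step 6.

step 1: x_pred=0.0837  r=-2.3037  x^+=-0.9230  v^+=-0.9966  a^+=-1.3063
step 2: x_pred=-1.8101  r=-0.6599  x^+=-2.0985  v^+=-2.1936  a^+=-1.8982
step 3: x_pred=-3.8571  r=0.4171  x^+=-3.6748  v^+=-3.1530  a^+=-1.5241
step 4: x_pred=-5.9637  r=7.2237  x^+=-2.8069  v^+=-0.0198  a^+=4.9553
step 5: x_pred=-1.8360  r=-1.3640  x^+=-2.4321  v^+=2.3291  a^+=3.7318
step 6: x_pred=-0.2241  r=-3.3459  x^+=-1.6863  v^+=2.7842  a^+=0.7308

resid = -3.3459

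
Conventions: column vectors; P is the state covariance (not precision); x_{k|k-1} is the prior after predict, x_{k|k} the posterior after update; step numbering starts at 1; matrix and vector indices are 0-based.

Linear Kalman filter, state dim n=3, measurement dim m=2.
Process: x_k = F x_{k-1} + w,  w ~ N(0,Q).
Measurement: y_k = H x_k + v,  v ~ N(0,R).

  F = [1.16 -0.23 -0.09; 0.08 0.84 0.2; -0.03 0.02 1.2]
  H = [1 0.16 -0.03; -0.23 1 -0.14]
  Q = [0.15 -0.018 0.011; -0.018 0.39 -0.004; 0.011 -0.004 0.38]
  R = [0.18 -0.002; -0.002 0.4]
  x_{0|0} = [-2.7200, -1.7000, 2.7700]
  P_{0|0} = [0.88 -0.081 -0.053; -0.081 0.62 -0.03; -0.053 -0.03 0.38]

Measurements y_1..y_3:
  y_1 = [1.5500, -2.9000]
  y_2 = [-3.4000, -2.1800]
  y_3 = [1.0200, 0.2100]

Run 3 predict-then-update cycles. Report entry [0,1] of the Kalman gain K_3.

step 1: x^-=[-3.0135, -1.0916, 3.3716]  P^-=[1.4230 -0.1487 -0.1315; -0.1487 0.8256 0.0623; -0.1315 0.0623 0.9307]  S=[1.5847 -0.3222; -0.3222 1.3616]  K=[0.8584 -0.1329; 0.1213 0.6538; -0.1050 -0.0526]  nu=[4.8393, -2.0295]  x^+=[1.4104, -1.8314, 2.9701]  P^+=[0.1577 -0.0197 -0.0082; -0.0197 0.2714 0.1051; -0.0082 0.1051 0.9130]
step 2: x^-=[1.7899, -0.8315, 3.4851]  P^-=[0.4006 -0.1058 -0.1356; -0.1058 0.6515 0.3254; -0.1356 0.3254 1.7007]  S=[0.5699 -0.0836; -0.0836 1.0548]  K=[0.6631 -0.1170; 0.0687 0.6029; -0.2222 0.0947]  nu=[-4.9523, -0.4489]  x^+=[-1.4414, -1.4422, 4.5431]  P^+=[0.1225 -0.0245 -0.0325; -0.0245 0.2722 0.2632; -0.0325 0.2632 1.6595]
step 3: x^-=[-1.7492, -0.4181, 5.4661]  P^-=[0.3735 -0.1518 -0.2929; -0.1518 0.7334 0.6626; -0.2929 0.6626 2.7850]  S=[0.5374 -0.1009; -0.1009 1.0732]  K=[0.6431 -0.1229; 0.0172 0.6311; -0.4518 0.2744]  nu=[3.0000, 0.9911]  x^+=[0.0583, 0.2590, 4.3826]  P^+=[0.1191 -0.0339 -0.0772; -0.0339 0.3080 0.4526; -0.0772 0.4526 2.5694]

K[0,1] = -0.1229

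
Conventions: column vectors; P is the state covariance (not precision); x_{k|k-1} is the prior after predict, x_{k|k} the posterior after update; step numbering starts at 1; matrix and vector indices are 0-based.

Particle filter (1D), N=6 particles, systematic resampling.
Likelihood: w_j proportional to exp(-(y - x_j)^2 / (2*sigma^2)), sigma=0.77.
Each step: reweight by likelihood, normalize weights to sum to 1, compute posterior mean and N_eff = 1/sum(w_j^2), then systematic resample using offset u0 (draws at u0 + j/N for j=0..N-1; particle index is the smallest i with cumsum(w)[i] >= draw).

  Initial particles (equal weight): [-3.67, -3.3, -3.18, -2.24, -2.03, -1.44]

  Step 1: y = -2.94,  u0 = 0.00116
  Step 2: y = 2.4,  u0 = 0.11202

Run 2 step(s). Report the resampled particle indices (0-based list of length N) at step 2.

resampled_idx = [4, 5, 5, 5, 5, 5]

step 1: w=[0.1681, 0.2362, 0.2509, 0.1743, 0.1310, 0.0395]  mean=-2.9075  Neff=5.0994  idx=[0, 0, 1, 2, 3, 4]
step 2: w=[0.0000, 0.0000, 0.0000, 0.0001, 0.1671, 0.8328]  mean=-2.0652  Neff=1.3859  idx=[4, 5, 5, 5, 5, 5]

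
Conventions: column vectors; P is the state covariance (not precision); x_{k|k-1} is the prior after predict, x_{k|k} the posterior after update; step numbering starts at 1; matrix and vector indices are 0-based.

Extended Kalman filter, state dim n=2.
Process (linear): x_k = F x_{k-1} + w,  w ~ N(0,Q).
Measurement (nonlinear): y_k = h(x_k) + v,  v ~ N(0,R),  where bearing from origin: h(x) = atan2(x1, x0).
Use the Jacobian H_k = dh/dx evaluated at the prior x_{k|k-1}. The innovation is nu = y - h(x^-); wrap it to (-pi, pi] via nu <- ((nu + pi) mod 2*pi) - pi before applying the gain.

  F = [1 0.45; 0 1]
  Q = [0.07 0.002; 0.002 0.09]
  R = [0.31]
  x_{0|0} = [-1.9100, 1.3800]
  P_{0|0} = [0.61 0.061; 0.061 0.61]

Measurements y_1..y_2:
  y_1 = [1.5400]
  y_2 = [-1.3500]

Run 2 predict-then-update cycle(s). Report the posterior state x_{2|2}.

x_post = [2.2819, 2.5581]

step 1: x^-=[-1.2890, 1.3800]  P^-=[0.8584 0.3375; 0.3375 0.7000]  H_jac=[-0.3870 -0.3615]  S=[0.6245]  K=[-0.7274; -0.6144]  nu=[-0.7821]  x^+=[-0.7201, 1.8605]  P^+=[0.5281 0.0585; 0.0585 0.4643]
step 2: x^-=[0.1171, 1.8605]  P^-=[0.7447 0.2694; 0.2694 0.5543]  H_jac=[-0.5354 0.0337]  S=[0.5143]  K=[-0.7575; -0.2441]  nu=[-2.8579]  x^+=[2.2819, 2.5581]  P^+=[0.4496 0.1743; 0.1743 0.5237]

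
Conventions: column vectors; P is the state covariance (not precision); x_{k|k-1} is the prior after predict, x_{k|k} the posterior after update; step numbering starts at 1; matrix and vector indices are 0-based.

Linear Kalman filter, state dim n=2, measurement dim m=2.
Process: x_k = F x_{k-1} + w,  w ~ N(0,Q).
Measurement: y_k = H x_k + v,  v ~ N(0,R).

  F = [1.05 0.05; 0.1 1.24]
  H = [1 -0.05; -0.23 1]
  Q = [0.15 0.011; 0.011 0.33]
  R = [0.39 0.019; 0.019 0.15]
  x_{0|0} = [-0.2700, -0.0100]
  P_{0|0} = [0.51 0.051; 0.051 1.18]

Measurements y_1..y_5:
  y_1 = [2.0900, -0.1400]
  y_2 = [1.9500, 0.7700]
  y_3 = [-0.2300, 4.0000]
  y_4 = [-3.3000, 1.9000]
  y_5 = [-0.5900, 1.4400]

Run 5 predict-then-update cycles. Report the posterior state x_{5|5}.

step 1: x^-=[-0.2840, -0.0394]  P^-=[0.7206 0.2044; 0.2044 2.1621]  S=[1.0955 -0.0481; -0.0481 2.2562]  K=[0.6498 0.0310; 0.1292 0.9402]  nu=[2.3720, -0.1659]  x^+=[1.2521, 0.1110]  P^+=[0.2578 0.0763; 0.0763 0.1610]
step 2: x^-=[1.3203, 0.2628]  P^-=[0.4427 0.1478; 0.1478 0.5991]  S=[0.8194 0.0367; 0.0367 0.7045]  K=[0.5295 0.0376; 0.1081 0.7965]  nu=[0.6429, 0.8108]  x^+=[1.6912, 0.9781]  P^+=[0.2104 0.0641; 0.0641 0.1363]
step 3: x^-=[1.8247, 1.3820]  P^-=[0.3891 0.1253; 0.1253 0.5575]  S=[0.7679 0.0284; 0.0284 0.6705]  K=[0.4973 0.0324; 0.0979 0.7844]  nu=[-1.9856, 3.0377]  x^+=[0.9357, 3.5705]  P^+=[0.1975 0.0597; 0.0597 0.1333]
step 4: x^-=[1.1610, 4.5209]  P^-=[0.3744 0.1181; 0.1181 0.5517]  S=[0.7540 0.0247; 0.0247 0.6672]  K=[0.4878 0.0298; 0.0943 0.7827]  nu=[-4.2349, -2.3539]  x^+=[-0.9749, 2.2790]  P^+=[0.1937 0.0583; 0.0583 0.1326]
step 5: x^-=[-0.9097, 2.7285]  P^-=[0.3700 0.1158; 0.1158 0.5503]  S=[0.7498 0.0235; 0.0235 0.6666]  K=[0.4849 0.0289; 0.0932 0.7823]  nu=[0.4561, -1.4977]  x^+=[-0.7318, 1.5994]  P^+=[0.1925 0.0578; 0.0578 0.1324]

x_post = [-0.7318, 1.5994]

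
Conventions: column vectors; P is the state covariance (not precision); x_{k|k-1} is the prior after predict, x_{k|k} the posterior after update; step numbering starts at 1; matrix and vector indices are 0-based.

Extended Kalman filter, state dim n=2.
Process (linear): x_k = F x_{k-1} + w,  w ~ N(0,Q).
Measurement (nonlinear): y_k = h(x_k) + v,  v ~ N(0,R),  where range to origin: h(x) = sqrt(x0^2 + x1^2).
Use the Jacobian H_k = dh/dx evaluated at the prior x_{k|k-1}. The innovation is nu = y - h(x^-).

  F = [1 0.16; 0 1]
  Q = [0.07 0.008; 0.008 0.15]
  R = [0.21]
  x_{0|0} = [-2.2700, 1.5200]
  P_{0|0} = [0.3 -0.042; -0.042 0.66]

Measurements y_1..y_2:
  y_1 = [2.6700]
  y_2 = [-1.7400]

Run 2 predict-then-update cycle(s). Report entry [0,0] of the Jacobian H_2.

step 1: x^-=[-2.0268, 1.5200]  P^-=[0.3735 0.0716; 0.0716 0.8100]  H_jac=[-0.8000 0.6000]  S=[0.6719]  K=[-0.3808; 0.6381]  nu=[0.1366]  x^+=[-2.0788, 1.6071]  P^+=[0.2761 0.2348; 0.2348 0.5365]
step 2: x^-=[-1.8217, 1.6071]  P^-=[0.4349 0.3287; 0.3287 0.6865]  H_jac=[-0.7499 0.6616]  S=[0.4289]  K=[-0.2535; 0.4842]  nu=[-4.1693]  x^+=[-0.7649, -0.4116]  P^+=[0.4074 0.3813; 0.3813 0.5859]

H_jac[0,0] = -0.7499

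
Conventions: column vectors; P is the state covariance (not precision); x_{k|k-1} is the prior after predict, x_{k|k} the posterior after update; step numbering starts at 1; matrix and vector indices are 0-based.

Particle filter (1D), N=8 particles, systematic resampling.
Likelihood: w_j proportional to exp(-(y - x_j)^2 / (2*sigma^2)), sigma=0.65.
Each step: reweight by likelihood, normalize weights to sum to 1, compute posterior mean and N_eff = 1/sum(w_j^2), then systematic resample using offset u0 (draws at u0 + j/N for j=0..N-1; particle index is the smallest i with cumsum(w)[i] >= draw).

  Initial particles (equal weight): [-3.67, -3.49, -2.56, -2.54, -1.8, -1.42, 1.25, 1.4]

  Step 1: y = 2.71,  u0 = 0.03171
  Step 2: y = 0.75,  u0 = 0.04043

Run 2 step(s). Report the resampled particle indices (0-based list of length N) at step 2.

step 1: w=[0.0000, 0.0000, 0.0000, 0.0000, 0.0000, 0.0000, 0.3795, 0.6205]  mean=1.3431  Neff=1.8902  idx=[6, 6, 6, 7, 7, 7, 7, 7]
step 2: w=[0.1413, 0.1413, 0.1413, 0.1152, 0.1152, 0.1152, 0.1152, 0.1152]  mean=1.3364  Neff=7.9191  idx=[0, 1, 2, 2, 4, 5, 6, 7]

resampled_idx = [0, 1, 2, 2, 4, 5, 6, 7]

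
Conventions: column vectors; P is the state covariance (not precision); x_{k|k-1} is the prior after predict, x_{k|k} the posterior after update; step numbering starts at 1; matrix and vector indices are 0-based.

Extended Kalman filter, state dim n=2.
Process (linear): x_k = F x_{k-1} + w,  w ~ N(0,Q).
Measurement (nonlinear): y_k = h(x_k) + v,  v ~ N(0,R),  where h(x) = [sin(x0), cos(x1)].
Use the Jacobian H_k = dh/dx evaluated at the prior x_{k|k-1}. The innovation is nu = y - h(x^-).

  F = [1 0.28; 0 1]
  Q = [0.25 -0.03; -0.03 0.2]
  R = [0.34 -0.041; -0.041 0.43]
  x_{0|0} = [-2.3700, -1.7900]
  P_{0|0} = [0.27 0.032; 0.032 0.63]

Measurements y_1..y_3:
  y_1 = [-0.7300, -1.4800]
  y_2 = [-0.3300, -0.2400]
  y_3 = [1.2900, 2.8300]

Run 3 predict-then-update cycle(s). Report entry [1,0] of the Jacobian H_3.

step 1: x^-=[-2.8712, -1.7900]  P^-=[0.5873 0.1784; 0.1784 0.8300]  H_jac=[-0.9637 0.0000; 0.0000 0.9761]  S=[0.8854 -0.2088; -0.2088 1.2208]  K=[-0.6310 0.0347; -0.0392 0.6569]  nu=[-0.4629, -1.2625]  x^+=[-2.6229, -2.6012]  P^+=[0.2241 0.0418; 0.0418 0.2911]
step 2: x^-=[-3.3513, -2.6012]  P^-=[0.5203 0.0933; 0.0933 0.4911]  H_jac=[-0.9781 0.0000; 0.0000 0.5144]  S=[0.8378 -0.0879; -0.0879 0.5600]  K=[-0.6085 -0.0099; -0.0626 0.4413]  nu=[-0.5381, 0.6175]  x^+=[-3.0299, -2.2950]  P^+=[0.2111 0.0403; 0.0403 0.3739]
step 3: x^-=[-3.6725, -2.2950]  P^-=[0.5130 0.1149; 0.1149 0.5739]  H_jac=[-0.8624 0.0000; 0.0000 0.7490]  S=[0.7215 -0.1152; -0.1152 0.7519]  K=[-0.6098 0.0210; -0.0472 0.5644]  nu=[0.7837, 3.4926]  x^+=[-4.0769, -0.3609]  P^+=[0.2414 0.0455; 0.0455 0.3266]

H_jac[1,0] = 0.0000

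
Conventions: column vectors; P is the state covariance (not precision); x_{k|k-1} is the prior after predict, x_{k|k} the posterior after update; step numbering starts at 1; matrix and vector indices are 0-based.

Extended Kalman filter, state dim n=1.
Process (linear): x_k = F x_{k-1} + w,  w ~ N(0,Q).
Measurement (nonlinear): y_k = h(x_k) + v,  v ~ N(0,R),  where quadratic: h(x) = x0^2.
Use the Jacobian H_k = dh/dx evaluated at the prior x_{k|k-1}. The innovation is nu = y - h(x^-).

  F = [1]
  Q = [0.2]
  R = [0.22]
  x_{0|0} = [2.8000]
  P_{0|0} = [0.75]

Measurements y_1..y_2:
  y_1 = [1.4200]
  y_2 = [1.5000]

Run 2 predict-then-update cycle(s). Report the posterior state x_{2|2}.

x_post = [1.3156]

step 1: x^-=[2.8000]  P^-=[0.9500]  H_jac=[5.6000]  S=[30.0120]  K=[0.1773]  nu=[-6.4200]  x^+=[1.6620]  P^+=[0.0070]
step 2: x^-=[1.6620]  P^-=[0.2070]  H_jac=[3.3240]  S=[2.5067]  K=[0.2744]  nu=[-1.2622]  x^+=[1.3156]  P^+=[0.0182]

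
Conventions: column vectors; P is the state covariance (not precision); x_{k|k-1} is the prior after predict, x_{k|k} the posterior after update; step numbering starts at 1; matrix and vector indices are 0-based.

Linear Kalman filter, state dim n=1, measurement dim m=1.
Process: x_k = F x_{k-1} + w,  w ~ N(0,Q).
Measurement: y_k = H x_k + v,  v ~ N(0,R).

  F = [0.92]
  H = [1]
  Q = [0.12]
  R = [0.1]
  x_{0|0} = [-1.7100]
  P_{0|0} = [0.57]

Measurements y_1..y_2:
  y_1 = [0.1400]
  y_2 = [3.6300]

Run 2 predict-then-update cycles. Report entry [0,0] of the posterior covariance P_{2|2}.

step 1: x^-=[-1.5732]  P^-=[0.6024]  S=[0.7024]  K=[0.8576]  nu=[1.7132]  x^+=[-0.1039]  P^+=[0.0858]
step 2: x^-=[-0.0956]  P^-=[0.1926]  S=[0.2926]  K=[0.6582]  nu=[3.7256]  x^+=[2.3567]  P^+=[0.0658]

P_post[0,0] = 0.0658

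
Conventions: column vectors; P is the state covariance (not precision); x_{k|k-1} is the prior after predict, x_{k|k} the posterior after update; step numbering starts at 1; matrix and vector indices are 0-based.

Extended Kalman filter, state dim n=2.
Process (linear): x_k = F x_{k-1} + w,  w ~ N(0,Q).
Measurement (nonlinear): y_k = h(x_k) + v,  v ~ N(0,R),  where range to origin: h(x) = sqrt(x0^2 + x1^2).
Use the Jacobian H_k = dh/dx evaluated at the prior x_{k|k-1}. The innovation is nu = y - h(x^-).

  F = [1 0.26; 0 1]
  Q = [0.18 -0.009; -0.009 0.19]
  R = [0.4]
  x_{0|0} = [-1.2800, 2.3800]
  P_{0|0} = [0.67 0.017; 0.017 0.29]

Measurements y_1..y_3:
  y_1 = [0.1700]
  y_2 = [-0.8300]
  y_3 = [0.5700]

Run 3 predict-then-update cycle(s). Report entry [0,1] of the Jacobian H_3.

step 1: x^-=[-0.6612, 2.3800]  P^-=[0.8784 0.0834; 0.0834 0.4800]  H_jac=[-0.2677 0.9635]  S=[0.8655]  K=[-0.1788; 0.5085]  nu=[-2.3001]  x^+=[-0.2499, 1.2103]  P^+=[0.8508 0.1621; 0.1621 0.2562]
step 2: x^-=[0.0648, 1.2103]  P^-=[1.1324 0.2197; 0.2197 0.4462]  H_jac=[0.0535 0.9986]  S=[0.8716]  K=[0.3212; 0.5246]  nu=[-2.0420]  x^+=[-0.5911, 0.1390]  P^+=[1.0425 0.0728; 0.0728 0.2063]
step 3: x^-=[-0.5550, 0.1390]  P^-=[1.2743 0.1175; 0.1175 0.3963]  H_jac=[-0.9701 0.2429]  S=[1.5671]  K=[-0.7706; -0.0113]  nu=[-0.0021]  x^+=[-0.5533, 0.1390]  P^+=[0.3437 0.1038; 0.1038 0.3961]

H_jac[0,1] = 0.2429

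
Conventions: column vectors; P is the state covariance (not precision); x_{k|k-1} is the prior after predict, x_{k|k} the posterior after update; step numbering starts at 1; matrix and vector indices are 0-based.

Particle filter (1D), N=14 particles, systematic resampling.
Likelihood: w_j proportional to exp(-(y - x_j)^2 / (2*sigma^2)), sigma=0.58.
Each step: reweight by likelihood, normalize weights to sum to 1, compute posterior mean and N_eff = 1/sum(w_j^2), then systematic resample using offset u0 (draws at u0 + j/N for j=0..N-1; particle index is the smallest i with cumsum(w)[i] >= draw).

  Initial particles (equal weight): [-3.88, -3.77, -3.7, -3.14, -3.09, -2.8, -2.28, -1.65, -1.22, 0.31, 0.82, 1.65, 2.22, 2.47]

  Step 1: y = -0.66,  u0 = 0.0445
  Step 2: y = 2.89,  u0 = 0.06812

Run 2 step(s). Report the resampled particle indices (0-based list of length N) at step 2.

step 1: w=[0.0000, 0.0000, 0.0000, 0.0001, 0.0001, 0.0009, 0.0173, 0.1995, 0.5372, 0.2115, 0.0330, 0.0003, 0.0000, 0.0000]  mean=-0.9343  Neff=2.6701  idx=[7, 7, 7, 8, 8, 8, 8, 8, 8, 8, 9, 9, 9, 10]
step 2: w=[0.0000, 0.0000, 0.0000, 0.0000, 0.0000, 0.0000, 0.0000, 0.0000, 0.0000, 0.0000, 0.0271, 0.0271, 0.0271, 0.9188]  mean=0.7786  Neff=1.1815  idx=[12, 13, 13, 13, 13, 13, 13, 13, 13, 13, 13, 13, 13, 13]

resampled_idx = [12, 13, 13, 13, 13, 13, 13, 13, 13, 13, 13, 13, 13, 13]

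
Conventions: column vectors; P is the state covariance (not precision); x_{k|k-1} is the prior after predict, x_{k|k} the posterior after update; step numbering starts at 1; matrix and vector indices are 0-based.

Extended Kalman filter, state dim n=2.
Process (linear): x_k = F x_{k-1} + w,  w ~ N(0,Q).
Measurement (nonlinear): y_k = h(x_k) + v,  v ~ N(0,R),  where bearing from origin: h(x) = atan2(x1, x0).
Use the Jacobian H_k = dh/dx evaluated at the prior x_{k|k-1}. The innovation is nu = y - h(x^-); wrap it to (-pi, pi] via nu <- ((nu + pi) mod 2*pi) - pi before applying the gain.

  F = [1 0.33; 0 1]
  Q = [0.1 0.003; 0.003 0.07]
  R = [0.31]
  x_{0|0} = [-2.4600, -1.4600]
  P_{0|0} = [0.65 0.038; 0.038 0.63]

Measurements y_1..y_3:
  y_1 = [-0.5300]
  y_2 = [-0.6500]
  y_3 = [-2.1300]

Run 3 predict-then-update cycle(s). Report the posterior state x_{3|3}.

step 1: x^-=[-2.9418, -1.4600]  P^-=[0.8437 0.2489; 0.2489 0.7000]  H_jac=[0.1354 -0.2727]  S=[0.3592]  K=[0.1290; -0.4378]  nu=[2.1509]  x^+=[-2.6644, -2.4016]  P^+=[0.8377 0.2692; 0.2692 0.6312]
step 2: x^-=[-3.4570, -2.4016]  P^-=[1.1841 0.4805; 0.4805 0.7012]  H_jac=[0.1355 -0.1951]  S=[0.3330]  K=[0.2005; -0.2152]  nu=[1.8844]  x^+=[-3.0792, -2.8072]  P^+=[1.1707 0.4948; 0.4948 0.6857]
step 3: x^-=[-4.0056, -2.8072]  P^-=[1.6720 0.7241; 0.7241 0.7557]  H_jac=[0.1173 -0.1674]  S=[0.3258]  K=[0.2301; -0.1276]  nu=[0.4003]  x^+=[-3.9135, -2.8583]  P^+=[1.6547 0.7337; 0.7337 0.7504]

x_post = [-3.9135, -2.8583]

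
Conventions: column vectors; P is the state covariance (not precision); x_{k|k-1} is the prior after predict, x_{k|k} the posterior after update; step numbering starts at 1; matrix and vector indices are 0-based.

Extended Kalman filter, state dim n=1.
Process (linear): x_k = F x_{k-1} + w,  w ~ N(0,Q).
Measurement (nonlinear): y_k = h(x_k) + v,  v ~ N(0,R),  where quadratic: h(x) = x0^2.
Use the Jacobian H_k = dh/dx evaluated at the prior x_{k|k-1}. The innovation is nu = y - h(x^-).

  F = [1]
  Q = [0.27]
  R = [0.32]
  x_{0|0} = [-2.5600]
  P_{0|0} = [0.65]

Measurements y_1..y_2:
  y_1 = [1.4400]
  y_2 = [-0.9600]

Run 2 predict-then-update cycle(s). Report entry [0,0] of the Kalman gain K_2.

K[0,0] = -0.2850

step 1: x^-=[-2.5600]  P^-=[0.9200]  H_jac=[-5.1200]  S=[24.4372]  K=[-0.1928]  nu=[-5.1136]  x^+=[-1.5743]  P^+=[0.0120]
step 2: x^-=[-1.5743]  P^-=[0.2820]  H_jac=[-3.1487]  S=[3.1162]  K=[-0.2850]  nu=[-3.4385]  x^+=[-0.5944]  P^+=[0.0290]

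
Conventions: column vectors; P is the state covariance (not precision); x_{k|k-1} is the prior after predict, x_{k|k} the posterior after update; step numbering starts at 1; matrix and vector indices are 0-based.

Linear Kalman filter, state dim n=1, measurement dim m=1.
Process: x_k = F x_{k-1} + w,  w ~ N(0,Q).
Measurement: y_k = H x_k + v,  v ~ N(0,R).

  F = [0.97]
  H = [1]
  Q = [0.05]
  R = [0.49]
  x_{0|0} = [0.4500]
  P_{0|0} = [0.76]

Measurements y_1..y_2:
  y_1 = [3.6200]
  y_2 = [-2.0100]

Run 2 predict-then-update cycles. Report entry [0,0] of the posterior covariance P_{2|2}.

step 1: x^-=[0.4365]  P^-=[0.7651]  S=[1.2551]  K=[0.6096]  nu=[3.1835]  x^+=[2.3771]  P^+=[0.2987]
step 2: x^-=[2.3058]  P^-=[0.3310]  S=[0.8210]  K=[0.4032]  nu=[-4.3158]  x^+=[0.5657]  P^+=[0.1976]

P_post[0,0] = 0.1976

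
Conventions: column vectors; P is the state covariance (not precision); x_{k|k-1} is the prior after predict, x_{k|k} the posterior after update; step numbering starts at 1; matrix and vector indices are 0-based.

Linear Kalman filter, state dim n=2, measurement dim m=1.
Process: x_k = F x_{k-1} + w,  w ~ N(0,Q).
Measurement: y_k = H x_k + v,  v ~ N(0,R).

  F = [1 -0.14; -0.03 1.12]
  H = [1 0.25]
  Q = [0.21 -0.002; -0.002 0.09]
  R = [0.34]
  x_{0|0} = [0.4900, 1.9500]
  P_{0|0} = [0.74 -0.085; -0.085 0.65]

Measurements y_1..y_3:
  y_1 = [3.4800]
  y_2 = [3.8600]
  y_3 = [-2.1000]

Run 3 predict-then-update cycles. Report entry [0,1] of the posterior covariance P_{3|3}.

step 1: x^-=[0.2170, 2.1693]  P^-=[0.9865 -0.2217; -0.2217 0.9117]  S=[1.2727]  K=[0.7316; 0.0049]  nu=[2.7207]  x^+=[2.2075, 2.1827]  P^+=[0.3053 -0.2263; -0.2263 0.9117]
step 2: x^-=[1.9019, 2.3784]  P^-=[0.5965 -0.4085; -0.4085 1.2491]  S=[0.8104]  K=[0.6101; -0.1187]  nu=[1.3635]  x^+=[2.7338, 2.2165]  P^+=[0.2949 -0.3498; -0.3498 1.2377]
step 3: x^-=[2.4235, 2.4005]  P^-=[0.6271 -0.5981; -0.5981 1.6664]  S=[0.7722]  K=[0.6185; -0.2351]  nu=[-5.1236]  x^+=[-0.7453, 3.6052]  P^+=[0.3317 -0.4859; -0.4859 1.6237]

P_post[0,1] = -0.4859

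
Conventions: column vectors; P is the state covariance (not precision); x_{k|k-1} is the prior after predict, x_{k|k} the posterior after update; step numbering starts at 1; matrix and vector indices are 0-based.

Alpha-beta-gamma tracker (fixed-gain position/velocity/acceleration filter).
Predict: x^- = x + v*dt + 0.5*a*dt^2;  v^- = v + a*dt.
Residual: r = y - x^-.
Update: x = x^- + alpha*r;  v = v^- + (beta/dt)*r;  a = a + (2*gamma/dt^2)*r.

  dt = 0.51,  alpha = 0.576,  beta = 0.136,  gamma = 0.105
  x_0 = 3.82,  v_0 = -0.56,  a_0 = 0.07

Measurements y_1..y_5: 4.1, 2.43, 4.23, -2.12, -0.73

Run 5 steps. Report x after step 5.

x_post = -0.8348

step 1: x_pred=3.5435  r=0.5565  x^+=3.8640  v^+=-0.3759  a^+=0.5193
step 2: x_pred=3.7399  r=-1.3099  x^+=2.9854  v^+=-0.4604  a^+=-0.5383
step 3: x_pred=2.6806  r=1.5494  x^+=3.5731  v^+=-0.3217  a^+=0.7127
step 4: x_pred=3.5017  r=-5.6217  x^+=0.2636  v^+=-1.4573  a^+=-3.8261
step 5: x_pred=-0.9772  r=0.2472  x^+=-0.8348  v^+=-3.3427  a^+=-3.6265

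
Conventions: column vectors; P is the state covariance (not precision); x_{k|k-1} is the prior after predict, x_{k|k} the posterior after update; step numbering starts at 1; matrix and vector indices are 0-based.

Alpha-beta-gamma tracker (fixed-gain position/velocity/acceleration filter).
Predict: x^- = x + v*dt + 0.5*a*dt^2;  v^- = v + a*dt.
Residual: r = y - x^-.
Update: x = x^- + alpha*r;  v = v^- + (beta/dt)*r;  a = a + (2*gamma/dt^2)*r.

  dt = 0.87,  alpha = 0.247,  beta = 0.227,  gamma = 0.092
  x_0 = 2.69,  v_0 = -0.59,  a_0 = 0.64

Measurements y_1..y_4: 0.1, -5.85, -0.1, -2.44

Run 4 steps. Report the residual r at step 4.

step 1: x_pred=2.4189  r=-2.3189  x^+=1.8461  v^+=-0.6382  a^+=0.0763
step 2: x_pred=1.3197  r=-7.1697  x^+=-0.4512  v^+=-2.4426  a^+=-1.6667
step 3: x_pred=-3.2070  r=3.1070  x^+=-2.4396  v^+=-3.0819  a^+=-0.9114
step 4: x_pred=-5.4657  r=3.0257  x^+=-4.7184  v^+=-3.0853  a^+=-0.1758

resid = 3.0257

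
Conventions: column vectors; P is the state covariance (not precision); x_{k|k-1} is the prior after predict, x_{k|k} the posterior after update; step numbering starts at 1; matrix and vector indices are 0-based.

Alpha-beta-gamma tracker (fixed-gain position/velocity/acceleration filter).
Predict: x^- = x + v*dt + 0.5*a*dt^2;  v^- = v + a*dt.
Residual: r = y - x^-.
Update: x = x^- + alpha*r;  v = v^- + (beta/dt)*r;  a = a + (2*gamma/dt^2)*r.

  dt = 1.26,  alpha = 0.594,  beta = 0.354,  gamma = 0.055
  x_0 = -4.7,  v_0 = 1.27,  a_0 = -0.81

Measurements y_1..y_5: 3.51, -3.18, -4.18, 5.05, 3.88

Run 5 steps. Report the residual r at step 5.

resid = 3.2637

step 1: x_pred=-3.7428  r=7.2528  x^+=0.5654  v^+=2.2871  a^+=-0.3075
step 2: x_pred=3.2030  r=-6.3830  x^+=-0.5885  v^+=0.1063  a^+=-0.7497
step 3: x_pred=-1.0496  r=-3.1304  x^+=-2.9091  v^+=-1.7178  a^+=-0.9666
step 4: x_pred=-5.8408  r=10.8908  x^+=0.6283  v^+=0.1240  a^+=-0.2120
step 5: x_pred=0.6163  r=3.2637  x^+=2.5549  v^+=0.7738  a^+=0.0141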